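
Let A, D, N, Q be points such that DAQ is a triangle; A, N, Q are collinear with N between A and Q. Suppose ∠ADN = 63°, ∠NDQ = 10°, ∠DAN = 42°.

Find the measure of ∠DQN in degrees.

∠DQN = 65°

1. ∠AND = 75°  [△DAN]
2. ∠DNQ = 105°  [linear pair at N on AQ]
3. ∠DQN = 65°  [△DNQ]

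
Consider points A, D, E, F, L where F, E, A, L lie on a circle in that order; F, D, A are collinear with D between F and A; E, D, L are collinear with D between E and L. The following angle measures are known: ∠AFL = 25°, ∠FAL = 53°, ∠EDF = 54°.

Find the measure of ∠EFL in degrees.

1. ∠AEL = 25°  [same arc AL]
2. ∠FEL = 53°  [same arc FL]
3. ∠ADE = 126°  [linear pair at D on FA]
4. ∠EAF = 29°  [△EDA]
5. ∠ELF = 29°  [same arc FE]
6. ∠EFL = 98°  [△FEL]

∠EFL = 98°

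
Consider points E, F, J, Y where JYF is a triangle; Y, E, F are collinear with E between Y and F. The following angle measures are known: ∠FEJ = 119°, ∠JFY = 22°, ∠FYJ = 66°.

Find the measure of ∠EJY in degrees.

1. ∠JEY = 61°  [linear pair at E on YF]
2. ∠EYJ = 66°  [E on ray YF]
3. ∠EJY = 53°  [△JYE]

∠EJY = 53°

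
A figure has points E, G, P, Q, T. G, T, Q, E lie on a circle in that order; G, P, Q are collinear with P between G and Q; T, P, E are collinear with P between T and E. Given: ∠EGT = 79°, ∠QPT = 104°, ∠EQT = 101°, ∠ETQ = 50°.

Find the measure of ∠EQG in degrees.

1. ∠EPG = 104°  [vertical angles at P]
2. ∠QET = 29°  [△TQE]
3. ∠EPQ = 76°  [linear pair at P on GQ]
4. ∠EQG = 75°  [△QPE]

∠EQG = 75°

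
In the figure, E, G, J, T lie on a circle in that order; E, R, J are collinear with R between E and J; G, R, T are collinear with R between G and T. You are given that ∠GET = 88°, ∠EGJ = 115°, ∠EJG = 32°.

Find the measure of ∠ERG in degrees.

∠ERG = 87°

1. ∠GEJ = 33°  [△EGJ]
2. ∠ETG = 32°  [same arc EG]
3. ∠EGT = 60°  [△EGT]
4. ∠ERG = 87°  [△ERG]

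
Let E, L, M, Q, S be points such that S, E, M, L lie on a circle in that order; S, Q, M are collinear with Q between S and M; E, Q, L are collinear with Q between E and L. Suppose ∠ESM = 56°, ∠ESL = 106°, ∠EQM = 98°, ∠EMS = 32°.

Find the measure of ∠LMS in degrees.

∠LMS = 42°

1. ∠MES = 92°  [△SEM]
2. ∠LQS = 98°  [vertical angles at Q]
3. ∠ELS = 32°  [same arc SE]
4. ∠MLS = 88°  [cyclic SEML, opposite ∠E+∠L]
5. ∠LSM = 50°  [△SQL]
6. ∠LMS = 42°  [△SML]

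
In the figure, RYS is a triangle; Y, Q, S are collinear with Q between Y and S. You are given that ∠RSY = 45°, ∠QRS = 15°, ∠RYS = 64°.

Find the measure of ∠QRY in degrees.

1. ∠QSR = 45°  [Q on ray SY]
2. ∠RQS = 120°  [△RQS]
3. ∠QYR = 64°  [Q on ray YS]
4. ∠RQY = 60°  [linear pair at Q on YS]
5. ∠QRY = 56°  [△RYQ]

∠QRY = 56°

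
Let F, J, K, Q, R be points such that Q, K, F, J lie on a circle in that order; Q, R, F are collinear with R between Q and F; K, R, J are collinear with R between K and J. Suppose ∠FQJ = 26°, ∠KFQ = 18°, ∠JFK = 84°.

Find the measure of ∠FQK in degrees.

∠FQK = 70°

1. ∠FKJ = 26°  [same arc FJ]
2. ∠FJK = 70°  [△KFJ]
3. ∠FQK = 70°  [same arc KF]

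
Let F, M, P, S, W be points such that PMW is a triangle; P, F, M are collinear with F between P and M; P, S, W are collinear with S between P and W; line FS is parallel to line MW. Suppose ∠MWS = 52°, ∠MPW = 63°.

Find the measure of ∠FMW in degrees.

∠FMW = 65°

1. ∠MWP = 52°  [S on ray WP]
2. ∠PMW = 65°  [△PMW]
3. ∠FMW = 65°  [F on ray MP]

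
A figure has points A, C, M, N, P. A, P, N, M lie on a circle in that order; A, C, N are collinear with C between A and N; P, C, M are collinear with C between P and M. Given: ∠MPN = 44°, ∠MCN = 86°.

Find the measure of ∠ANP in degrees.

∠ANP = 42°

1. ∠MAN = 44°  [same arc NM]
2. ∠ACM = 94°  [linear pair at C on AN]
3. ∠AMP = 42°  [△ACM]
4. ∠ANP = 42°  [same arc AP]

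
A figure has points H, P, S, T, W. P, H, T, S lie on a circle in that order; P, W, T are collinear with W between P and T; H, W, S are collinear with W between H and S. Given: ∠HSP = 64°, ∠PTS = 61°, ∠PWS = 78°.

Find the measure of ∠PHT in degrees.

1. ∠SPT = 38°  [△PWS]
2. ∠PST = 81°  [△PTS]
3. ∠PHT = 99°  [cyclic PHTS, opposite ∠H+∠S]

∠PHT = 99°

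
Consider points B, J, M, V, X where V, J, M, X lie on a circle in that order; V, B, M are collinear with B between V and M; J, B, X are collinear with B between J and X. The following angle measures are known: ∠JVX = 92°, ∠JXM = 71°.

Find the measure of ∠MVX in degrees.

∠MVX = 21°

1. ∠JMX = 88°  [cyclic VJMX, opposite ∠V+∠M]
2. ∠MJX = 21°  [△JMX]
3. ∠MVX = 21°  [same arc MX]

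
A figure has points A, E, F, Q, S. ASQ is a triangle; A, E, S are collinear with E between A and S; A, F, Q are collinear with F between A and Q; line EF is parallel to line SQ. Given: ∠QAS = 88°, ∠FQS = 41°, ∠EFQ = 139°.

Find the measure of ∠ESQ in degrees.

1. ∠AQS = 41°  [F on ray QA]
2. ∠ASQ = 51°  [△ASQ]
3. ∠ESQ = 51°  [E on ray SA]

∠ESQ = 51°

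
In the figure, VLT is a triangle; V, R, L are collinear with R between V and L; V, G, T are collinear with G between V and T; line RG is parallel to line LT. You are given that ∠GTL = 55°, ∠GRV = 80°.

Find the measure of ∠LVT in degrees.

∠LVT = 45°

1. ∠LTV = 55°  [G on ray TV]
2. ∠TLV = 80°  [RG∥LT, corresponding at R]
3. ∠LVT = 45°  [△VLT]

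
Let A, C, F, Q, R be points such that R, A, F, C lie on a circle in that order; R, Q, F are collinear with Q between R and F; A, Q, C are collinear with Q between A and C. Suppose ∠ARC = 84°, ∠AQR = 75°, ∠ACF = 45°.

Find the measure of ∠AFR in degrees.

1. ∠AFC = 96°  [cyclic RAFC, opposite ∠R+∠F]
2. ∠AQF = 105°  [linear pair at Q on RF]
3. ∠CAF = 39°  [△AFC]
4. ∠AFR = 36°  [△AQF]

∠AFR = 36°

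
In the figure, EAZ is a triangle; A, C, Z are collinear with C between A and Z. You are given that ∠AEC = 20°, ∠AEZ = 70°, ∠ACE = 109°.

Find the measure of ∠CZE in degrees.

∠CZE = 59°

1. ∠CAE = 51°  [△EAC]
2. ∠EAZ = 51°  [C on ray AZ]
3. ∠AZE = 59°  [△EAZ]
4. ∠CZE = 59°  [C on ray ZA]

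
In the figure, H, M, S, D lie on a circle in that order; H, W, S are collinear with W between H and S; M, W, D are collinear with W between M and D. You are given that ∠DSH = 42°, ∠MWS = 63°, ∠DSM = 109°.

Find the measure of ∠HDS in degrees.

1. ∠DMH = 42°  [same arc HD]
2. ∠DWH = 63°  [vertical angles at W]
3. ∠DHM = 71°  [cyclic HMSD, opposite ∠H+∠S]
4. ∠HDM = 67°  [△HMD]
5. ∠DHS = 50°  [△HWD]
6. ∠HDS = 88°  [△HSD]

∠HDS = 88°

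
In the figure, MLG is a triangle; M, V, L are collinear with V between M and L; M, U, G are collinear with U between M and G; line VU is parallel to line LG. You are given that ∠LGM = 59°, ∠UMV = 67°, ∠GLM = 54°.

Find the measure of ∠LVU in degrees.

∠LVU = 126°

1. ∠MUV = 59°  [VU∥LG, corresponding at U]
2. ∠MVU = 54°  [△MVU]
3. ∠LVU = 126°  [linear pair at V on ML]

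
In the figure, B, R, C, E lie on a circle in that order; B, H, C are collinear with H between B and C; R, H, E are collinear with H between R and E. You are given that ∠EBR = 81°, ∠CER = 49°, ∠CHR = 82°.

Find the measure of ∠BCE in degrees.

1. ∠CBR = 49°  [same arc RC]
2. ∠BHR = 98°  [linear pair at H on BC]
3. ∠BRE = 33°  [△BHR]
4. ∠BCE = 33°  [same arc BE]

∠BCE = 33°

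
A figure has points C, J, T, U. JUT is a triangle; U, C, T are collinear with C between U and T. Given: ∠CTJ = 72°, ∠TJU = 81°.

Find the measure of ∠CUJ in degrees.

∠CUJ = 27°

1. ∠JTU = 72°  [C on ray TU]
2. ∠JUT = 27°  [△JUT]
3. ∠CUJ = 27°  [C on ray UT]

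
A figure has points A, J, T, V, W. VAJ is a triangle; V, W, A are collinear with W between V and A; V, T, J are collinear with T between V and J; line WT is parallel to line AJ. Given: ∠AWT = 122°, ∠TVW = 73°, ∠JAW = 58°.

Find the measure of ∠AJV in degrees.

∠AJV = 49°

1. ∠TWV = 58°  [linear pair at W on VA]
2. ∠VTW = 49°  [△VWT]
3. ∠AJV = 49°  [WT∥AJ, corresponding at T]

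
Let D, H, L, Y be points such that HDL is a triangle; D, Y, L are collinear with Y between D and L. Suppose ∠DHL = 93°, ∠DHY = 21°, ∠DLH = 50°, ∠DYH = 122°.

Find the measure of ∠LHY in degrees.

1. ∠HLY = 50°  [Y on ray LD]
2. ∠HYL = 58°  [linear pair at Y on DL]
3. ∠LHY = 72°  [△HYL]

∠LHY = 72°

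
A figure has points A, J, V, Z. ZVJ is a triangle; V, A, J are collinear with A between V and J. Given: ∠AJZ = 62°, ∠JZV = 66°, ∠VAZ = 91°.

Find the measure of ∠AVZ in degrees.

∠AVZ = 52°

1. ∠VJZ = 62°  [A on ray JV]
2. ∠JVZ = 52°  [△ZVJ]
3. ∠AVZ = 52°  [A on ray VJ]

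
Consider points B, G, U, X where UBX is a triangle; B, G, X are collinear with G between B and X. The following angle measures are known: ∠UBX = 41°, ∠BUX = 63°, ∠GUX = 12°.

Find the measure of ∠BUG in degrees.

1. ∠BXU = 76°  [△UBX]
2. ∠GBU = 41°  [G on ray BX]
3. ∠GXU = 76°  [G on ray XB]
4. ∠UGX = 92°  [△UGX]
5. ∠BGU = 88°  [linear pair at G on BX]
6. ∠BUG = 51°  [△UBG]

∠BUG = 51°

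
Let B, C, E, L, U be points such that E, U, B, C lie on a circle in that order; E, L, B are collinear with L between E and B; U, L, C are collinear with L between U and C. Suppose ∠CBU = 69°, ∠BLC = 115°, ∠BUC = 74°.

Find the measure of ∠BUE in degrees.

1. ∠BCU = 37°  [△UBC]
2. ∠CBE = 28°  [△BLC]
3. ∠BEC = 74°  [same arc BC]
4. ∠BCE = 78°  [△EBC]
5. ∠BUE = 102°  [cyclic EUBC, opposite ∠U+∠C]

∠BUE = 102°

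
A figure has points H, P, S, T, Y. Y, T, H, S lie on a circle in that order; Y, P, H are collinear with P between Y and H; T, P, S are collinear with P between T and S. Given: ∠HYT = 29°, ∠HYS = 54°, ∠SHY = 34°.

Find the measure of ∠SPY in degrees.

1. ∠HST = 29°  [same arc TH]
2. ∠HPS = 117°  [△HPS]
3. ∠SPY = 63°  [linear pair at P on YH]

∠SPY = 63°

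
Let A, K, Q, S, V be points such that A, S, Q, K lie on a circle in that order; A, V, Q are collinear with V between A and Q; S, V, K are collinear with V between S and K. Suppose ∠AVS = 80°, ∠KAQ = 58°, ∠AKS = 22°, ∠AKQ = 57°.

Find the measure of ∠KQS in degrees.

∠KQS = 87°

1. ∠KVQ = 80°  [vertical angles at V]
2. ∠KSQ = 58°  [same arc QK]
3. ∠AQK = 65°  [△AQK]
4. ∠QKS = 35°  [△QVK]
5. ∠KQS = 87°  [△SQK]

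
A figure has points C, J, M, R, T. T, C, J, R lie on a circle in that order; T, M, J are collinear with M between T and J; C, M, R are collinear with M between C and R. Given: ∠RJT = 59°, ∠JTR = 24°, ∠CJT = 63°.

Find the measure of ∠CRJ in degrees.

1. ∠RCT = 59°  [same arc TR]
2. ∠JCR = 24°  [same arc JR]
3. ∠CRT = 63°  [same arc TC]
4. ∠CTR = 58°  [△TCR]
5. ∠CJR = 122°  [cyclic TCJR, opposite ∠T+∠J]
6. ∠CRJ = 34°  [△CJR]

∠CRJ = 34°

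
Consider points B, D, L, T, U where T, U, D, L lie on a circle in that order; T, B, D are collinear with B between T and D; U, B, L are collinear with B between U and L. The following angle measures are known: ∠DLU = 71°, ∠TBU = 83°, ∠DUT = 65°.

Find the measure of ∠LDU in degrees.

1. ∠DTU = 71°  [same arc UD]
2. ∠DBU = 97°  [linear pair at B on TD]
3. ∠TDU = 44°  [△TUD]
4. ∠DUL = 39°  [△UBD]
5. ∠LDU = 70°  [△UDL]

∠LDU = 70°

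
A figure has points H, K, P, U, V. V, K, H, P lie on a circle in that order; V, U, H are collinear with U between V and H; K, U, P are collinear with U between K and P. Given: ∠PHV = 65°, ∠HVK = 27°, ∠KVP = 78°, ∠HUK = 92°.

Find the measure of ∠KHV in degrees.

∠KHV = 37°

1. ∠PKV = 65°  [same arc VP]
2. ∠KPV = 37°  [△VKP]
3. ∠KHV = 37°  [same arc VK]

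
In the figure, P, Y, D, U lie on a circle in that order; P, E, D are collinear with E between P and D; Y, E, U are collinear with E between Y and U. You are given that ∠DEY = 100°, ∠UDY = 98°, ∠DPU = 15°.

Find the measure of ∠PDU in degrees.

∠PDU = 33°

1. ∠PEU = 100°  [vertical angles at E]
2. ∠DYU = 15°  [same arc DU]
3. ∠DEU = 80°  [linear pair at E on PD]
4. ∠DUY = 67°  [△YDU]
5. ∠PDU = 33°  [△DEU]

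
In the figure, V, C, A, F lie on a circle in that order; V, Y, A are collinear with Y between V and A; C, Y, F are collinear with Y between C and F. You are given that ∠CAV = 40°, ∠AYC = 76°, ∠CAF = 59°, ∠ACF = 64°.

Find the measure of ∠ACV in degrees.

∠ACV = 83°

1. ∠CFV = 40°  [same arc VC]
2. ∠CYV = 104°  [linear pair at Y on VA]
3. ∠CVF = 121°  [cyclic VCAF, opposite ∠V+∠A]
4. ∠FCV = 19°  [△VCF]
5. ∠AVC = 57°  [△VYC]
6. ∠ACV = 83°  [△VCA]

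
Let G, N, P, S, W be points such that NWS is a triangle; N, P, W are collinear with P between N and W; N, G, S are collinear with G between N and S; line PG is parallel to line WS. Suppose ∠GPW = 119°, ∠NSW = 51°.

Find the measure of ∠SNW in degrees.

1. ∠GPN = 61°  [linear pair at P on NW]
2. ∠NGP = 51°  [PG∥WS, corresponding at G]
3. ∠GNP = 68°  [△NPG]
4. ∠SNW = 68°  [P on NW, G on NS]

∠SNW = 68°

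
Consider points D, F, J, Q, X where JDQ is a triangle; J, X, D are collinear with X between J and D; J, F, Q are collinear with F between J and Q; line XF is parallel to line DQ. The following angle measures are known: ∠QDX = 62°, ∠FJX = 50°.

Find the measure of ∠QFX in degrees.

1. ∠JDQ = 62°  [X on ray DJ]
2. ∠DJQ = 50°  [X on JD, F on JQ]
3. ∠DQJ = 68°  [△JDQ]
4. ∠JFX = 68°  [XF∥DQ, corresponding at F]
5. ∠QFX = 112°  [linear pair at F on JQ]

∠QFX = 112°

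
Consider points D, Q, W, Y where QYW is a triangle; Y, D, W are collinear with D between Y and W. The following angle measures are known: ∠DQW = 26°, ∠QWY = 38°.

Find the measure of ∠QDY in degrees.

1. ∠DWQ = 38°  [D on ray WY]
2. ∠QDW = 116°  [△QDW]
3. ∠QDY = 64°  [linear pair at D on YW]

∠QDY = 64°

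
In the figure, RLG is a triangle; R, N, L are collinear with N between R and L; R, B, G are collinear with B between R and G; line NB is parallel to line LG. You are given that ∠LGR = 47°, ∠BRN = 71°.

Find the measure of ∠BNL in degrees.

∠BNL = 118°

1. ∠NBR = 47°  [NB∥LG, corresponding at B]
2. ∠BNR = 62°  [△RNB]
3. ∠BNL = 118°  [linear pair at N on RL]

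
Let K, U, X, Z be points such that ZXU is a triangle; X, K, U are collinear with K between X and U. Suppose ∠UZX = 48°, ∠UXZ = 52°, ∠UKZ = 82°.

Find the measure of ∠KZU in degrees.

∠KZU = 18°

1. ∠XUZ = 80°  [△ZXU]
2. ∠KUZ = 80°  [K on ray UX]
3. ∠KZU = 18°  [△ZKU]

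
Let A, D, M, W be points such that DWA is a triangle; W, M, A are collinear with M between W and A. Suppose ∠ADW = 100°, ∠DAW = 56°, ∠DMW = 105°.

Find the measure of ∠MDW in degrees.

∠MDW = 51°

1. ∠AWD = 24°  [△DWA]
2. ∠DWM = 24°  [M on ray WA]
3. ∠MDW = 51°  [△DWM]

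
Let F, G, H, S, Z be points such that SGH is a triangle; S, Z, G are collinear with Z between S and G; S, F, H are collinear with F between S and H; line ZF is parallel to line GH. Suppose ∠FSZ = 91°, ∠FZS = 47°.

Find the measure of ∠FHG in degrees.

∠FHG = 42°

1. ∠SFZ = 42°  [△SZF]
2. ∠HFZ = 138°  [linear pair at F on SH]
3. ∠FHG = 42°  [ZF∥GH, co-interior at H–F]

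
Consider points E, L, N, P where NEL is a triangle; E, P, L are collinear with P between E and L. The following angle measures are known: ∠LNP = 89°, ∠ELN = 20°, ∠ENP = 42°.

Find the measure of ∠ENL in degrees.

1. ∠NLP = 20°  [P on ray LE]
2. ∠LPN = 71°  [△NPL]
3. ∠EPN = 109°  [linear pair at P on EL]
4. ∠NEP = 29°  [△NEP]
5. ∠LEN = 29°  [P on ray EL]
6. ∠ENL = 131°  [△NEL]

∠ENL = 131°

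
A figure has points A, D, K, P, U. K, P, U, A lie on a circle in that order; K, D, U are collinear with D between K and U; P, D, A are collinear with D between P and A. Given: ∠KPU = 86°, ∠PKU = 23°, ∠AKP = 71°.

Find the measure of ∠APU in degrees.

∠APU = 48°

1. ∠PAU = 23°  [same arc PU]
2. ∠AUP = 109°  [cyclic KPUA, opposite ∠K+∠U]
3. ∠APU = 48°  [△PUA]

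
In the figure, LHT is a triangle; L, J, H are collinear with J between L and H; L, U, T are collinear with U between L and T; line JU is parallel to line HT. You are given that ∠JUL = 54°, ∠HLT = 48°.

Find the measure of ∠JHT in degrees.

1. ∠HTL = 54°  [JU∥HT, corresponding at U]
2. ∠LHT = 78°  [△LHT]
3. ∠JHT = 78°  [J on ray HL]

∠JHT = 78°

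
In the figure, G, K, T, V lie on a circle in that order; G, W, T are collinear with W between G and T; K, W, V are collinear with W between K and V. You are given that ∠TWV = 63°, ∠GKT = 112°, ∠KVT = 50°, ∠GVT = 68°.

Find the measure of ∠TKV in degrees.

1. ∠GTV = 67°  [△TWV]
2. ∠TGV = 45°  [△GTV]
3. ∠TKV = 45°  [same arc TV]

∠TKV = 45°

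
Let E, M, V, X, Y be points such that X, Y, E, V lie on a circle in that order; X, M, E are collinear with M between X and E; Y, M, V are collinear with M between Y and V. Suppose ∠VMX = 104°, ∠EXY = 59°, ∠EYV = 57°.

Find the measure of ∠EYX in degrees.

∠EYX = 102°

1. ∠EMY = 104°  [vertical angles at M]
2. ∠XEY = 19°  [△YME]
3. ∠EYX = 102°  [△XYE]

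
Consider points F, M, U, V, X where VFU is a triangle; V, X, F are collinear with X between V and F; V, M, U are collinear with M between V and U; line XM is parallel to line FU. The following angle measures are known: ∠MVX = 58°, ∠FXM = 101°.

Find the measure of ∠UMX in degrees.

∠UMX = 137°

1. ∠MXV = 79°  [linear pair at X on VF]
2. ∠VMX = 43°  [△VXM]
3. ∠UMX = 137°  [linear pair at M on VU]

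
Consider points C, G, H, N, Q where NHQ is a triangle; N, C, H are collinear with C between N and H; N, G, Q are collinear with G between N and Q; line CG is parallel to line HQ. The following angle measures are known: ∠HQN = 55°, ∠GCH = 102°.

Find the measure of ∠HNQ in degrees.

1. ∠CGN = 55°  [CG∥HQ, corresponding at G]
2. ∠GCN = 78°  [linear pair at C on NH]
3. ∠CNG = 47°  [△NCG]
4. ∠HNQ = 47°  [C on NH, G on NQ]

∠HNQ = 47°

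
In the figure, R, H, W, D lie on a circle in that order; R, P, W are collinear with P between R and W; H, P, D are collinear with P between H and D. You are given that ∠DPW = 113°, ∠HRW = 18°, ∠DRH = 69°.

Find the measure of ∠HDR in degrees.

∠HDR = 62°

1. ∠HPR = 113°  [vertical angles at P]
2. ∠DHR = 49°  [△RPH]
3. ∠HDR = 62°  [△RHD]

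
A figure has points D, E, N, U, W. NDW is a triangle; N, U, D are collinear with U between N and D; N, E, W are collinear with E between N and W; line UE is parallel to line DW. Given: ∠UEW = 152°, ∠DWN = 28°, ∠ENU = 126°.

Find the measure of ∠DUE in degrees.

1. ∠NEU = 28°  [linear pair at E on NW]
2. ∠EUN = 26°  [△NUE]
3. ∠DUE = 154°  [linear pair at U on ND]

∠DUE = 154°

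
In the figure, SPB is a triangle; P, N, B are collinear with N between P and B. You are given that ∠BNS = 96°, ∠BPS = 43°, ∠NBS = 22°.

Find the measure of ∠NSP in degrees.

1. ∠PNS = 84°  [linear pair at N on PB]
2. ∠NPS = 43°  [N on ray PB]
3. ∠NSP = 53°  [△SPN]

∠NSP = 53°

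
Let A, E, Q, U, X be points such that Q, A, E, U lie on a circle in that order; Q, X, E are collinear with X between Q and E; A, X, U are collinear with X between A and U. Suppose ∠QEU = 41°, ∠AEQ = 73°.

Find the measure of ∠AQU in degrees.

∠AQU = 66°

1. ∠QAU = 41°  [same arc QU]
2. ∠AUQ = 73°  [same arc QA]
3. ∠AQU = 66°  [△QAU]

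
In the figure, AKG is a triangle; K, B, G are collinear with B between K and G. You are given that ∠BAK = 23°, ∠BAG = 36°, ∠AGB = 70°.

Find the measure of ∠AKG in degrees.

∠AKG = 51°

1. ∠ABG = 74°  [△ABG]
2. ∠ABK = 106°  [linear pair at B on KG]
3. ∠AKB = 51°  [△AKB]
4. ∠AKG = 51°  [B on ray KG]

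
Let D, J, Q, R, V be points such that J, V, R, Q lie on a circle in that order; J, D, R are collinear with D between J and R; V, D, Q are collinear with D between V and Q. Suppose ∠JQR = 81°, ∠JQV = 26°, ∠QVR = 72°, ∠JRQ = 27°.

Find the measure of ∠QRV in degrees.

1. ∠JVQ = 27°  [same arc JQ]
2. ∠QJV = 127°  [△JVQ]
3. ∠QRV = 53°  [cyclic JVRQ, opposite ∠J+∠R]

∠QRV = 53°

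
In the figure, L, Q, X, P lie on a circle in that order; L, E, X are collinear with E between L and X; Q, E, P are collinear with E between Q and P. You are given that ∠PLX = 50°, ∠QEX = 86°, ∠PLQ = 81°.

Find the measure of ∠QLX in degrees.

1. ∠PQX = 50°  [same arc XP]
2. ∠PXQ = 99°  [cyclic LQXP, opposite ∠L+∠X]
3. ∠QPX = 31°  [△QXP]
4. ∠QLX = 31°  [same arc QX]

∠QLX = 31°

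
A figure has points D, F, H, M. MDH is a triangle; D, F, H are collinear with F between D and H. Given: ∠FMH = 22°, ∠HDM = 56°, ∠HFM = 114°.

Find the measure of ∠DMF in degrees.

∠DMF = 58°

1. ∠FDM = 56°  [F on ray DH]
2. ∠DFM = 66°  [linear pair at F on DH]
3. ∠DMF = 58°  [△MDF]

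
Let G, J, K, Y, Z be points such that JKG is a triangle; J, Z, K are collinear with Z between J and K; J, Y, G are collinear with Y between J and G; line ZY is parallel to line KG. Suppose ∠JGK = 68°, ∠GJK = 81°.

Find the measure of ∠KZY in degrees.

∠KZY = 149°

1. ∠GKJ = 31°  [△JKG]
2. ∠JZY = 31°  [ZY∥KG, corresponding at Z]
3. ∠KZY = 149°  [linear pair at Z on JK]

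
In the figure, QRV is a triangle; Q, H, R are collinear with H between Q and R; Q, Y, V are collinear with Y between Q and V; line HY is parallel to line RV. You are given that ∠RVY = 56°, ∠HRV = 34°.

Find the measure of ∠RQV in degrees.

∠RQV = 90°

1. ∠QVR = 56°  [Y on ray VQ]
2. ∠QRV = 34°  [H on ray RQ]
3. ∠RQV = 90°  [△QRV]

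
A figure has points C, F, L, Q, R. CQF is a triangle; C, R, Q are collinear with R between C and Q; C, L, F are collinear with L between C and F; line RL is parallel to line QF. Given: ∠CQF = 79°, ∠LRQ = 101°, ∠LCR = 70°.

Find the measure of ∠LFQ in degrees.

1. ∠CRL = 79°  [RL∥QF, corresponding at R]
2. ∠CLR = 31°  [△CRL]
3. ∠FLR = 149°  [linear pair at L on CF]
4. ∠LFQ = 31°  [RL∥QF, co-interior at F–L]

∠LFQ = 31°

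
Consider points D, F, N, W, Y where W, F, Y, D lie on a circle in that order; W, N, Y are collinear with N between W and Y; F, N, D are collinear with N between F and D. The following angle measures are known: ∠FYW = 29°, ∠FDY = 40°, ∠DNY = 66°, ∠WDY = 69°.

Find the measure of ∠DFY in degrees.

1. ∠DYW = 74°  [△YND]
2. ∠DWY = 37°  [△WYD]
3. ∠DFY = 37°  [same arc YD]

∠DFY = 37°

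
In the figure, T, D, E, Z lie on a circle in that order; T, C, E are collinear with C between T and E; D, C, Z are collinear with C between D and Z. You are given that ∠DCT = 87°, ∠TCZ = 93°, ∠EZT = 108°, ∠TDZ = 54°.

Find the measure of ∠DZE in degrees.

1. ∠ECZ = 87°  [vertical angles at C]
2. ∠TEZ = 54°  [same arc TZ]
3. ∠DZE = 39°  [△ECZ]

∠DZE = 39°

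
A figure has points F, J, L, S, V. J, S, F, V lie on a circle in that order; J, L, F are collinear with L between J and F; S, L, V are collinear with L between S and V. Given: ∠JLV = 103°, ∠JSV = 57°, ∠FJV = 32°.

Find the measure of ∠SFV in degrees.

∠SFV = 102°

1. ∠JVS = 45°  [△JLV]
2. ∠SJV = 78°  [△JSV]
3. ∠SFV = 102°  [cyclic JSFV, opposite ∠J+∠F]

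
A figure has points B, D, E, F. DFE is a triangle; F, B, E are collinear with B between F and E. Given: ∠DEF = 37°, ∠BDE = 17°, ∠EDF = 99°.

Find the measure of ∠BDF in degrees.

1. ∠DFE = 44°  [△DFE]
2. ∠BED = 37°  [B on ray EF]
3. ∠DBE = 126°  [△DBE]
4. ∠BFD = 44°  [B on ray FE]
5. ∠DBF = 54°  [linear pair at B on FE]
6. ∠BDF = 82°  [△DFB]

∠BDF = 82°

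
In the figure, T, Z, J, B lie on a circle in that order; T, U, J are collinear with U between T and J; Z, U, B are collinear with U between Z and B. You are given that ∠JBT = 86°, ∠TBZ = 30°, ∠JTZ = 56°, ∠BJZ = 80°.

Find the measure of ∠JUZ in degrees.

∠JUZ = 106°

1. ∠TJZ = 30°  [same arc TZ]
2. ∠JBZ = 56°  [same arc ZJ]
3. ∠BZJ = 44°  [△ZJB]
4. ∠JUZ = 106°  [△ZUJ]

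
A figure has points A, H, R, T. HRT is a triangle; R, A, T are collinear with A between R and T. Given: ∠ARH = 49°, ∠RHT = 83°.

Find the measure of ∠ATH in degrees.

1. ∠HRT = 49°  [A on ray RT]
2. ∠HTR = 48°  [△HRT]
3. ∠ATH = 48°  [A on ray TR]

∠ATH = 48°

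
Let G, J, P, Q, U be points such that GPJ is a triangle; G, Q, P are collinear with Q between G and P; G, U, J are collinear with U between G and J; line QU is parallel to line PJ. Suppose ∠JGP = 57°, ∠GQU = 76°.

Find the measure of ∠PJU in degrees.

1. ∠QGU = 57°  [Q on GP, U on GJ]
2. ∠GUQ = 47°  [△GQU]
3. ∠JUQ = 133°  [linear pair at U on GJ]
4. ∠PJU = 47°  [QU∥PJ, co-interior at J–U]

∠PJU = 47°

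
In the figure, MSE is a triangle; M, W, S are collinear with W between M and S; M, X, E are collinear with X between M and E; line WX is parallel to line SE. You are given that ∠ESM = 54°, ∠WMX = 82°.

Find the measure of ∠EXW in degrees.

∠EXW = 136°

1. ∠MWX = 54°  [WX∥SE, corresponding at W]
2. ∠MXW = 44°  [△MWX]
3. ∠EXW = 136°  [linear pair at X on ME]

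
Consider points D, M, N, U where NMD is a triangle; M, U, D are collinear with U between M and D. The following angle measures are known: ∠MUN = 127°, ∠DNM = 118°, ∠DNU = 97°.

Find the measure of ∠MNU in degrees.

∠MNU = 21°

1. ∠DUN = 53°  [linear pair at U on MD]
2. ∠NDU = 30°  [△NUD]
3. ∠MDN = 30°  [U on ray DM]
4. ∠DMN = 32°  [△NMD]
5. ∠NMU = 32°  [U on ray MD]
6. ∠MNU = 21°  [△NMU]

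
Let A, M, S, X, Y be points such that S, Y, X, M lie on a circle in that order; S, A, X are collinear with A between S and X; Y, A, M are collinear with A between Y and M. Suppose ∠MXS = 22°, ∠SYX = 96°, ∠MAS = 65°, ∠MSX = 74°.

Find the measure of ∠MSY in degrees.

∠MSY = 117°

1. ∠MYS = 22°  [same arc SM]
2. ∠SMY = 41°  [△SAM]
3. ∠MSY = 117°  [△SYM]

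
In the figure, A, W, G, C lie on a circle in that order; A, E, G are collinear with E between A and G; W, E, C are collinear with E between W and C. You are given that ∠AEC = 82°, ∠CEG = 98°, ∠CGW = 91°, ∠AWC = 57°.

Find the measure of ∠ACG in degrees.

∠ACG = 59°

1. ∠CAW = 89°  [cyclic AWGC, opposite ∠A+∠G]
2. ∠AGC = 57°  [same arc AC]
3. ∠ACW = 34°  [△AWC]
4. ∠CAG = 64°  [△AEC]
5. ∠ACG = 59°  [△AGC]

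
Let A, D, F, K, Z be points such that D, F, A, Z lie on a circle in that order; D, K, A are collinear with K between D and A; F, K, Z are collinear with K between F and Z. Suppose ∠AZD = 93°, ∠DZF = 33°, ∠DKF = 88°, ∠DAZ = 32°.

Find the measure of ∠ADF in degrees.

1. ∠AFD = 87°  [cyclic DFAZ, opposite ∠F+∠Z]
2. ∠DAF = 33°  [same arc DF]
3. ∠ADF = 60°  [△DFA]

∠ADF = 60°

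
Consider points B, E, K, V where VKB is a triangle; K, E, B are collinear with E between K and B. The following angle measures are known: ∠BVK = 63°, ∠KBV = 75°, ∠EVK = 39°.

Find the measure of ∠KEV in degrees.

∠KEV = 99°

1. ∠BKV = 42°  [△VKB]
2. ∠EKV = 42°  [E on ray KB]
3. ∠KEV = 99°  [△VKE]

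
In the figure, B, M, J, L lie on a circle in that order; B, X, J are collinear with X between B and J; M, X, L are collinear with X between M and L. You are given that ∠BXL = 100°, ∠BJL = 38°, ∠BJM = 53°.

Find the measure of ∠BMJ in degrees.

1. ∠JXM = 100°  [vertical angles at X]
2. ∠BML = 38°  [same arc BL]
3. ∠BXM = 80°  [linear pair at X on BJ]
4. ∠JBM = 62°  [△BXM]
5. ∠BMJ = 65°  [△BMJ]

∠BMJ = 65°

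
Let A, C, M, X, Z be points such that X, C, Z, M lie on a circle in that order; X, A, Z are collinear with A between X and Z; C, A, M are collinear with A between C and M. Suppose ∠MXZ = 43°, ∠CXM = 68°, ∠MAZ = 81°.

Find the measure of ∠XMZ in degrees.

∠XMZ = 63°

1. ∠MCZ = 43°  [same arc ZM]
2. ∠CZM = 112°  [cyclic XCZM, opposite ∠X+∠Z]
3. ∠CMZ = 25°  [△CZM]
4. ∠MZX = 74°  [△ZAM]
5. ∠XMZ = 63°  [△XZM]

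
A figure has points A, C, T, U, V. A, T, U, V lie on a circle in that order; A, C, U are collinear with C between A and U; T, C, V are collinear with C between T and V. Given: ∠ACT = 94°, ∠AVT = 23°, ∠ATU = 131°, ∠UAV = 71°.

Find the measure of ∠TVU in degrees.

1. ∠UCV = 94°  [vertical angles at C]
2. ∠AVU = 49°  [cyclic ATUV, opposite ∠T+∠V]
3. ∠AUV = 60°  [△AUV]
4. ∠TVU = 26°  [△UCV]

∠TVU = 26°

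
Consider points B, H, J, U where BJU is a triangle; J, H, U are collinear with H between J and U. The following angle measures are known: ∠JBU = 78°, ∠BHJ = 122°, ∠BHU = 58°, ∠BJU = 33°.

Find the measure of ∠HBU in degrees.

1. ∠BUJ = 69°  [△BJU]
2. ∠BUH = 69°  [H on ray UJ]
3. ∠HBU = 53°  [△BHU]

∠HBU = 53°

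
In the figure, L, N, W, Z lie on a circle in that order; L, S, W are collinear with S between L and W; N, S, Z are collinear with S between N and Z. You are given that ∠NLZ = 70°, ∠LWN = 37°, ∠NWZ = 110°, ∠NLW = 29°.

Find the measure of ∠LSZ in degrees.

∠LSZ = 102°

1. ∠LZN = 37°  [same arc LN]
2. ∠LNW = 114°  [△LNW]
3. ∠LNZ = 73°  [△LNZ]
4. ∠LZW = 66°  [cyclic LNWZ, opposite ∠N+∠Z]
5. ∠LWZ = 73°  [same arc LZ]
6. ∠WLZ = 41°  [△LWZ]
7. ∠LSZ = 102°  [△LSZ]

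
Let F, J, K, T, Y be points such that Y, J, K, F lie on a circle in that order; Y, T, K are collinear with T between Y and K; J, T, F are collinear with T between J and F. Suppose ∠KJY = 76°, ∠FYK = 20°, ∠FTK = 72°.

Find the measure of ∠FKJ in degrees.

1. ∠KFY = 104°  [cyclic YJKF, opposite ∠J+∠F]
2. ∠FJK = 20°  [same arc KF]
3. ∠FKY = 56°  [△YKF]
4. ∠JFK = 52°  [△KTF]
5. ∠FKJ = 108°  [△JKF]

∠FKJ = 108°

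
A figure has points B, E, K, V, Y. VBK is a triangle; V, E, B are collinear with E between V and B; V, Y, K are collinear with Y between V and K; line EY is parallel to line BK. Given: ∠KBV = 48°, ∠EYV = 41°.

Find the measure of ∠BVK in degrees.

∠BVK = 91°

1. ∠VEY = 48°  [EY∥BK, corresponding at E]
2. ∠EVY = 91°  [△VEY]
3. ∠BVK = 91°  [E on VB, Y on VK]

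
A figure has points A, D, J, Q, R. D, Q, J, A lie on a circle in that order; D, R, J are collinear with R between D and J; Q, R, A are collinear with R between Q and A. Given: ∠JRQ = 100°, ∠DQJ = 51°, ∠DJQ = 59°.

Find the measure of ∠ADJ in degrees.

1. ∠ARD = 100°  [vertical angles at R]
2. ∠DAQ = 59°  [same arc DQ]
3. ∠ADJ = 21°  [△DRA]

∠ADJ = 21°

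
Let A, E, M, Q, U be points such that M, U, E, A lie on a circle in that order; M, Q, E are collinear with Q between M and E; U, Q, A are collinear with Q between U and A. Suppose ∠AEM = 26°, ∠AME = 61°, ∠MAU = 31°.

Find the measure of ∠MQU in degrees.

∠MQU = 92°

1. ∠AUE = 61°  [same arc EA]
2. ∠MEU = 31°  [same arc MU]
3. ∠EQU = 88°  [△UQE]
4. ∠MQU = 92°  [linear pair at Q on ME]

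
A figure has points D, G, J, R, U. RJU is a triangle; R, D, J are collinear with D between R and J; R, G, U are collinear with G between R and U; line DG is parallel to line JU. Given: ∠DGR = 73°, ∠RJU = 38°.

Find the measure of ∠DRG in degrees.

1. ∠JUR = 73°  [DG∥JU, corresponding at G]
2. ∠JRU = 69°  [△RJU]
3. ∠DRG = 69°  [D on RJ, G on RU]

∠DRG = 69°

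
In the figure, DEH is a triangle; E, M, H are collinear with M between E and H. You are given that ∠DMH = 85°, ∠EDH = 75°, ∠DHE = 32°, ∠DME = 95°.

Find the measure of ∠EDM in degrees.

1. ∠DEH = 73°  [△DEH]
2. ∠DEM = 73°  [M on ray EH]
3. ∠EDM = 12°  [△DEM]

∠EDM = 12°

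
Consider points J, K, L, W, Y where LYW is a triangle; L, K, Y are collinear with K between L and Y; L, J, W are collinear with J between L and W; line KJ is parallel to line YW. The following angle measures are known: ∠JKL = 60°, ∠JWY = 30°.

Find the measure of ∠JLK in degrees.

∠JLK = 90°

1. ∠LYW = 60°  [KJ∥YW, corresponding at K]
2. ∠LWY = 30°  [J on ray WL]
3. ∠WLY = 90°  [△LYW]
4. ∠JLK = 90°  [K on LY, J on LW]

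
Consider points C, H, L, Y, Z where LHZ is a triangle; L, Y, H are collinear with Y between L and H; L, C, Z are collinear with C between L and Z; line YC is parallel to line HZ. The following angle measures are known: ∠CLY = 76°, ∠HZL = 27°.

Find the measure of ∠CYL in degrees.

1. ∠HLZ = 76°  [Y on LH, C on LZ]
2. ∠LHZ = 77°  [△LHZ]
3. ∠CYL = 77°  [YC∥HZ, corresponding at Y]

∠CYL = 77°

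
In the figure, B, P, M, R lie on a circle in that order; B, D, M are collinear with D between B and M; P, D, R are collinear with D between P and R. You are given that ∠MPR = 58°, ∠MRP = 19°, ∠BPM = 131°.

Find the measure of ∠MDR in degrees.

1. ∠MBR = 58°  [same arc MR]
2. ∠BRM = 49°  [cyclic BPMR, opposite ∠P+∠R]
3. ∠BMR = 73°  [△BMR]
4. ∠MDR = 88°  [△MDR]

∠MDR = 88°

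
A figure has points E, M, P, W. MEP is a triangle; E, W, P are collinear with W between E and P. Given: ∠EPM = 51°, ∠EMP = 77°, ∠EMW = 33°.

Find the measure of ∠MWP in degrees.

1. ∠MEP = 52°  [△MEP]
2. ∠MEW = 52°  [W on ray EP]
3. ∠EWM = 95°  [△MEW]
4. ∠MWP = 85°  [linear pair at W on EP]

∠MWP = 85°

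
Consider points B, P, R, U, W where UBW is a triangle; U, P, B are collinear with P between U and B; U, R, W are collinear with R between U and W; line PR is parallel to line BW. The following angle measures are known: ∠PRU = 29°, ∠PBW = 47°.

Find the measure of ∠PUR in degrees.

1. ∠BWU = 29°  [PR∥BW, corresponding at R]
2. ∠UBW = 47°  [P on ray BU]
3. ∠BUW = 104°  [△UBW]
4. ∠PUR = 104°  [P on UB, R on UW]

∠PUR = 104°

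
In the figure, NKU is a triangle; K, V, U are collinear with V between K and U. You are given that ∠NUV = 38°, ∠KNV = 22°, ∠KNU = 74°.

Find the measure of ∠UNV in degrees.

1. ∠KUN = 38°  [V on ray UK]
2. ∠NKU = 68°  [△NKU]
3. ∠NKV = 68°  [V on ray KU]
4. ∠KVN = 90°  [△NKV]
5. ∠NVU = 90°  [linear pair at V on KU]
6. ∠UNV = 52°  [△NVU]

∠UNV = 52°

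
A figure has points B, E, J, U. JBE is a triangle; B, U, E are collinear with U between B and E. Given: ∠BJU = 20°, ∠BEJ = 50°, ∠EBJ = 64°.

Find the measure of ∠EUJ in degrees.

1. ∠JBU = 64°  [U on ray BE]
2. ∠BUJ = 96°  [△JBU]
3. ∠EUJ = 84°  [linear pair at U on BE]

∠EUJ = 84°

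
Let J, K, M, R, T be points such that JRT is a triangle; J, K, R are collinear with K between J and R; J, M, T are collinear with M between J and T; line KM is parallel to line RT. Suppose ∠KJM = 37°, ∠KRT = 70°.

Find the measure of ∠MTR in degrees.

1. ∠RJT = 37°  [K on JR, M on JT]
2. ∠JRT = 70°  [K on ray RJ]
3. ∠JTR = 73°  [△JRT]
4. ∠MTR = 73°  [M on ray TJ]

∠MTR = 73°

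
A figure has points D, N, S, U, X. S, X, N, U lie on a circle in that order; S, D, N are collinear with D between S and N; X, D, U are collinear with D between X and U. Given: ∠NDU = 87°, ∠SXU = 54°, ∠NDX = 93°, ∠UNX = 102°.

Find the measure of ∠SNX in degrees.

1. ∠USX = 78°  [cyclic SXNU, opposite ∠S+∠N]
2. ∠SUX = 48°  [△SXU]
3. ∠SNX = 48°  [same arc SX]

∠SNX = 48°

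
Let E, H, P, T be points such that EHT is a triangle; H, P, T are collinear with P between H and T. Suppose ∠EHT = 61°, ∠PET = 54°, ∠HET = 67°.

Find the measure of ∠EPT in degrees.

∠EPT = 74°

1. ∠ETH = 52°  [△EHT]
2. ∠ETP = 52°  [P on ray TH]
3. ∠EPT = 74°  [△EPT]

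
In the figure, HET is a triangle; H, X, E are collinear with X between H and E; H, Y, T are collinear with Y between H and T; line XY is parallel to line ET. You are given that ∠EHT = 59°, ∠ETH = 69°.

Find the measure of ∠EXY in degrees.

∠EXY = 128°

1. ∠HET = 52°  [△HET]
2. ∠HXY = 52°  [XY∥ET, corresponding at X]
3. ∠EXY = 128°  [linear pair at X on HE]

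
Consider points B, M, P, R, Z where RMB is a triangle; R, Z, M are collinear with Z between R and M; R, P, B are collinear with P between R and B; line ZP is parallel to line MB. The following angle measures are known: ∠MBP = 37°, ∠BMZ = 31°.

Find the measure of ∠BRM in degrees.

∠BRM = 112°

1. ∠MBR = 37°  [P on ray BR]
2. ∠BMR = 31°  [Z on ray MR]
3. ∠BRM = 112°  [△RMB]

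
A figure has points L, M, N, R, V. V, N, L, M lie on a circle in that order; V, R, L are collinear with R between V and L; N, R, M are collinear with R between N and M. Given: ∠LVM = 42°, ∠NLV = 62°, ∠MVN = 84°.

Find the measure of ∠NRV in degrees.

∠NRV = 104°

1. ∠LNM = 42°  [same arc LM]
2. ∠LRN = 76°  [△NRL]
3. ∠NRV = 104°  [linear pair at R on VL]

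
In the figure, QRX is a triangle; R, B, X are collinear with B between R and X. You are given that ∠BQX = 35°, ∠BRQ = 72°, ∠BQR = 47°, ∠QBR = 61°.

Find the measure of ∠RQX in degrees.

1. ∠QRX = 72°  [B on ray RX]
2. ∠QBX = 119°  [linear pair at B on RX]
3. ∠BXQ = 26°  [△QBX]
4. ∠QXR = 26°  [B on ray XR]
5. ∠RQX = 82°  [△QRX]

∠RQX = 82°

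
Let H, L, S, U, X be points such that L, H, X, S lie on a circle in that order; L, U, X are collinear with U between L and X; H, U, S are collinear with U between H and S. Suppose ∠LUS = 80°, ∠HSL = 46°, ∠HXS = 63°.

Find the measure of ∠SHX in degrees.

∠SHX = 54°

1. ∠HUX = 80°  [vertical angles at U]
2. ∠HXL = 46°  [same arc LH]
3. ∠SHX = 54°  [△HUX]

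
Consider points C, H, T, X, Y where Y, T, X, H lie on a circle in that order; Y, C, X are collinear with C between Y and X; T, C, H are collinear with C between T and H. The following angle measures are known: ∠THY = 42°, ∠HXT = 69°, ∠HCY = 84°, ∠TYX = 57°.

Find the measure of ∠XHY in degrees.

1. ∠TXY = 42°  [same arc YT]
2. ∠XTY = 81°  [△YTX]
3. ∠XHY = 99°  [cyclic YTXH, opposite ∠T+∠H]

∠XHY = 99°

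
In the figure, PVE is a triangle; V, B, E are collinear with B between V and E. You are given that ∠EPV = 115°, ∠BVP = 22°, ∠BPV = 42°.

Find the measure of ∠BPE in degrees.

∠BPE = 73°

1. ∠PBV = 116°  [△PVB]
2. ∠EVP = 22°  [B on ray VE]
3. ∠EBP = 64°  [linear pair at B on VE]
4. ∠PEV = 43°  [△PVE]
5. ∠BEP = 43°  [B on ray EV]
6. ∠BPE = 73°  [△PBE]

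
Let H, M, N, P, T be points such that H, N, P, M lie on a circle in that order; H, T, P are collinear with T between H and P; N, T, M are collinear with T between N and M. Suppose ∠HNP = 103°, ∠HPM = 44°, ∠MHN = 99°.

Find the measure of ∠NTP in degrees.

1. ∠HMP = 77°  [cyclic HNPM, opposite ∠N+∠M]
2. ∠HNM = 44°  [same arc HM]
3. ∠MHP = 59°  [△HPM]
4. ∠HMN = 37°  [△HNM]
5. ∠MNP = 59°  [same arc PM]
6. ∠HPN = 37°  [same arc HN]
7. ∠NTP = 84°  [△NTP]

∠NTP = 84°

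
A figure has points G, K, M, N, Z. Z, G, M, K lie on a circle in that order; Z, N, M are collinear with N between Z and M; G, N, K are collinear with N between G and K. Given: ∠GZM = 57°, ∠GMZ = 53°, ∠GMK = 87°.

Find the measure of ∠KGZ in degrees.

∠KGZ = 34°

1. ∠GKZ = 53°  [same arc ZG]
2. ∠GZK = 93°  [cyclic ZGMK, opposite ∠Z+∠M]
3. ∠KGZ = 34°  [△ZGK]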